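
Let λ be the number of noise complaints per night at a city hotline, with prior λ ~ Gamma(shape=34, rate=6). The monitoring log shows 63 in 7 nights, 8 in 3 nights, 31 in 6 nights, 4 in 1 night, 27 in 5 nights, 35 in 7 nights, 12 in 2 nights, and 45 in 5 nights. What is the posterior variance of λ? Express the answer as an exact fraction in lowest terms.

Total count: 63 + 8 + 31 + 4 + 27 + 35 + 12 + 45 = 225.
Total exposure: 7 + 3 + 6 + 1 + 5 + 7 + 2 + 5 = 36 nights.
Posterior: α' = 34 + 225 = 259, β' = 6 + 36 = 42.
Posterior variance = α'/β'² = 259/1764 = 37/252.

37/252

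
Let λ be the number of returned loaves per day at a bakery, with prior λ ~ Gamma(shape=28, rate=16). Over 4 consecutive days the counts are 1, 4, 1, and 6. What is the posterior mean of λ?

Total count: 1 + 4 + 1 + 6 = 12.
Total exposure: 4 days.
By Gamma–Poisson conjugacy, the posterior is Gamma(α + Σx, β + Σt) = Gamma(28 + 12, 16 + 4) = Gamma(40, 20).
Posterior mean = α'/β' = 40/20 = 2.

2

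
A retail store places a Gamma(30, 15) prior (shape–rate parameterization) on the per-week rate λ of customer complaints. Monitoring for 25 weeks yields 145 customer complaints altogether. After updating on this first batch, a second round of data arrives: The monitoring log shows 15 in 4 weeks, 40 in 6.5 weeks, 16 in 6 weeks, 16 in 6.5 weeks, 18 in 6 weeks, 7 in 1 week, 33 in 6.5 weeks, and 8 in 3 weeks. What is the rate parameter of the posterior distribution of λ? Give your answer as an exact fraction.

Total count 145 over total exposure 25 weeks.
After the first batch: Gamma(30 + 145, 15 + 25) = Gamma(175, 40).
Total count: 15 + 40 + 16 + 16 + 18 + 7 + 33 + 8 = 153.
Total exposure: 4 + 6.5 + 6 + 6.5 + 6 + 1 + 6.5 + 3 = 39.5 weeks.
After the second batch: Gamma(175 + 153, 40 + 39.5) = Gamma(328, 159/2).

159/2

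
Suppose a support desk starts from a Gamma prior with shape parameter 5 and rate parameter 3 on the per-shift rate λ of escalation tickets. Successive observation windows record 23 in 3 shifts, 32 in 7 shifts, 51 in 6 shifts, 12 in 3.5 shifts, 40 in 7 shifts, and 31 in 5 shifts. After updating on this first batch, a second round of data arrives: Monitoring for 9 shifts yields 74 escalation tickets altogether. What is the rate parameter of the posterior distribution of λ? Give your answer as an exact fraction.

Total count: 23 + 32 + 51 + 12 + 40 + 31 = 189.
Total exposure: 3 + 7 + 6 + 3.5 + 7 + 5 = 31.5 shifts.
After the first batch: Gamma(5 + 189, 3 + 31.5) = Gamma(194, 69/2).
Total count 74 over total exposure 9 shifts.
After the second batch: Gamma(194 + 74, 69/2 + 9) = Gamma(268, 87/2).

87/2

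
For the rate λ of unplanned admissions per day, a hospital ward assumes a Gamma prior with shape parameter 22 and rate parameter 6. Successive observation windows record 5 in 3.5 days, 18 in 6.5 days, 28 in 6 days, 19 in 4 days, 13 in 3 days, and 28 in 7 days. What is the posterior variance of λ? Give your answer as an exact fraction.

Total count: 5 + 18 + 28 + 19 + 13 + 28 = 111.
Total exposure: 3.5 + 6.5 + 6 + 4 + 3 + 7 = 30 days.
By Gamma–Poisson conjugacy, the posterior is Gamma(α + Σx, β + Σt) = Gamma(22 + 111, 6 + 30) = Gamma(133, 36).
Posterior variance = α'/β'² = 133/1296.

133/1296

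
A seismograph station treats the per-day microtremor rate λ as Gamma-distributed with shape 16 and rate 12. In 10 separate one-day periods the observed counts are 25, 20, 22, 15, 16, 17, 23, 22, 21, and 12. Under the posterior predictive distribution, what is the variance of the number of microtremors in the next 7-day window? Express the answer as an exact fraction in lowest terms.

Total count: 25 + 20 + 22 + 15 + 16 + 17 + 23 + 22 + 21 + 12 = 193.
Total exposure: 10 days.
By Gamma–Poisson conjugacy, the posterior is Gamma(α + Σx, β + Σt) = Gamma(16 + 193, 12 + 10) = Gamma(209, 22).
The posterior predictive for a window of length T is Negative Binomial with variance T·α'·(β'+T)/β'² = 7·209·29/484 = 3857/44.

3857/44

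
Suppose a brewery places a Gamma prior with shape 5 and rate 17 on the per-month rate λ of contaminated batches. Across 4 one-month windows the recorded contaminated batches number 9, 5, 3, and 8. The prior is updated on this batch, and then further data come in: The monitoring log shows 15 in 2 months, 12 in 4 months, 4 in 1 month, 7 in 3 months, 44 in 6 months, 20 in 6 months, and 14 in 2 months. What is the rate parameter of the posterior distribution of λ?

45

Total count: 9 + 5 + 3 + 8 = 25.
Total exposure: 4 months.
After the first batch: Gamma(5 + 25, 17 + 4) = Gamma(30, 21).
Total count: 15 + 12 + 4 + 7 + 44 + 20 + 14 = 116.
Total exposure: 2 + 4 + 1 + 3 + 6 + 6 + 2 = 24 months.
After the second batch: Gamma(30 + 116, 21 + 24) = Gamma(146, 45).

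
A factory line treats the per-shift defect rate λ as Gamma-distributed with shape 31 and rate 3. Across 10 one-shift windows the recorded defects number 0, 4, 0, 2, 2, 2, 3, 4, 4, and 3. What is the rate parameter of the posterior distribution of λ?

Total count: 0 + 4 + 0 + 2 + 2 + 2 + 3 + 4 + 4 + 3 = 24.
Total exposure: 10 shifts.
By Gamma–Poisson conjugacy, the posterior is Gamma(α + Σx, β + Σt) = Gamma(31 + 24, 3 + 10) = Gamma(55, 13).

13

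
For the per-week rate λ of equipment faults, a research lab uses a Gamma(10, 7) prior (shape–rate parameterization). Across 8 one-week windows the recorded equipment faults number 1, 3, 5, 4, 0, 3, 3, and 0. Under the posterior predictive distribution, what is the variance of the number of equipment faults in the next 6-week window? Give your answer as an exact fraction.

Total count: 1 + 3 + 5 + 4 + 0 + 3 + 3 + 0 = 19.
Total exposure: 8 weeks.
By Gamma–Poisson conjugacy, the posterior is Gamma(α + Σx, β + Σt) = Gamma(10 + 19, 7 + 8) = Gamma(29, 15).
The posterior predictive for a window of length T is Negative Binomial with variance T·α'·(β'+T)/β'² = 6·29·21/225 = 406/25.

406/25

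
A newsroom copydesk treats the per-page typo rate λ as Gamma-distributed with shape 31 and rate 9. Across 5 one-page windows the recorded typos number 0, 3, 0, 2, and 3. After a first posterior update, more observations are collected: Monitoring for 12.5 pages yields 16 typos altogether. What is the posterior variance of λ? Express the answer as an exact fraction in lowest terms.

220/2809

Total count: 0 + 3 + 0 + 2 + 3 = 8.
Total exposure: 5 pages.
After the first batch: Gamma(31 + 8, 9 + 5) = Gamma(39, 14).
Total count 16 over total exposure 12.5 pages.
After the second batch: Gamma(39 + 16, 14 + 12.5) = Gamma(55, 53/2).
Posterior variance = α'/β'² = 55/(2809/4) = 220/2809.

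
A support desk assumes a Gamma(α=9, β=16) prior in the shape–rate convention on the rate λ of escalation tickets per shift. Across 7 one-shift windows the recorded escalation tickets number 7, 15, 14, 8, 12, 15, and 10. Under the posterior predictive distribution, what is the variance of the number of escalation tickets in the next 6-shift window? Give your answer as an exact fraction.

Total count: 7 + 15 + 14 + 8 + 12 + 15 + 10 = 81.
Total exposure: 7 shifts.
The Gamma prior is conjugate for the Poisson rate, so λ | data ~ Gamma(9+81, 16+7) = Gamma(90, 23).
The posterior predictive for a window of length T is Negative Binomial with variance T·α'·(β'+T)/β'² = 6·90·29/529 = 15660/529.

15660/529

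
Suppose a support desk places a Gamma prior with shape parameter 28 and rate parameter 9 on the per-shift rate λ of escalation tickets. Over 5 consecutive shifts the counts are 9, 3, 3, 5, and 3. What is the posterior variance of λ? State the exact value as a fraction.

51/196

Total count: 9 + 3 + 3 + 5 + 3 = 23.
Total exposure: 5 shifts.
The Gamma prior is conjugate for the Poisson rate, so λ | data ~ Gamma(28+23, 9+5) = Gamma(51, 14).
Posterior variance = α'/β'² = 51/196.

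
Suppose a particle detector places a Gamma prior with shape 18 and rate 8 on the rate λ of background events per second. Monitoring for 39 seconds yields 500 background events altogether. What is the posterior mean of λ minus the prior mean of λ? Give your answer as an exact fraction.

Total count 500 over total exposure 39 seconds.
Gamma(α, β) with Poisson data over total exposure Σt gives posterior Gamma(α+Σx, β+Σt) = Gamma(518, 47).
Posterior mean = 518/47 = 518/47; prior mean = 18/8 = 9/4. Difference = 518/47 − 9/4 = 1649/188.

1649/188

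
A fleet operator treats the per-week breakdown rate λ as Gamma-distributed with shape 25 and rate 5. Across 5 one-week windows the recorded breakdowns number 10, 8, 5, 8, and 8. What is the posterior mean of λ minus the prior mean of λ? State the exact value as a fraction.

7/5

Total count: 10 + 8 + 5 + 8 + 8 = 39.
Total exposure: 5 weeks.
Gamma(α, β) with Poisson data over total exposure Σt gives posterior Gamma(α+Σx, β+Σt) = Gamma(64, 10).
Posterior mean = 64/10 = 32/5; prior mean = 25/5 = 5. Difference = 32/5 − 5 = 7/5.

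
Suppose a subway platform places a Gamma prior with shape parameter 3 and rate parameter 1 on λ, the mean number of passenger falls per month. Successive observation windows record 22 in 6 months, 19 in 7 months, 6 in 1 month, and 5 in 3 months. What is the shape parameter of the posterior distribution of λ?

Total count: 22 + 19 + 6 + 5 = 52.
Total exposure: 6 + 7 + 1 + 3 = 17 months.
Gamma(α, β) with Poisson data over total exposure Σt gives posterior Gamma(α+Σx, β+Σt) = Gamma(55, 18).

55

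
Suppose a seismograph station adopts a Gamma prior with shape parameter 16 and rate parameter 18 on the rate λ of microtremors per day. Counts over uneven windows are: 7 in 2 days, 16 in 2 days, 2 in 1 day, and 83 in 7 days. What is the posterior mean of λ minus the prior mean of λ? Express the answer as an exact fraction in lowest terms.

Total count: 7 + 16 + 2 + 83 = 108.
Total exposure: 2 + 2 + 1 + 7 = 12 days.
Gamma(α, β) with Poisson data over total exposure Σt gives posterior Gamma(α+Σx, β+Σt) = Gamma(124, 30).
Posterior mean = 124/30 = 62/15; prior mean = 16/18 = 8/9. Difference = 62/15 − 8/9 = 146/45.

146/45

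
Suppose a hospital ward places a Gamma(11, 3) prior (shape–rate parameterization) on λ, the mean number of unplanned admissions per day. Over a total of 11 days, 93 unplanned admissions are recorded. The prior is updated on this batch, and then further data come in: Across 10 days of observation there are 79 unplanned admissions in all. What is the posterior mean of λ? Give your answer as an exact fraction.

Total count 93 over total exposure 11 days.
After the first batch: Gamma(11 + 93, 3 + 11) = Gamma(104, 14).
Total count 79 over total exposure 10 days.
After the second batch: Gamma(104 + 79, 14 + 10) = Gamma(183, 24).
Posterior mean = α'/β' = 183/24 = 61/8.

61/8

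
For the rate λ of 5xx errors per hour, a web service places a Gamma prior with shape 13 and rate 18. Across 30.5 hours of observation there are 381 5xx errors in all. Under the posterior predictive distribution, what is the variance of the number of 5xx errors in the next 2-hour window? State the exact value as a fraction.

159176/9409

Total count 381 over total exposure 30.5 hours.
Posterior: α' = 13 + 381 = 394, β' = 18 + 30.5 = 97/2.
The posterior predictive for a window of length T is Negative Binomial with variance T·α'·(β'+T)/β'² = 2·394·(101/2)/(9409/4) = 159176/9409.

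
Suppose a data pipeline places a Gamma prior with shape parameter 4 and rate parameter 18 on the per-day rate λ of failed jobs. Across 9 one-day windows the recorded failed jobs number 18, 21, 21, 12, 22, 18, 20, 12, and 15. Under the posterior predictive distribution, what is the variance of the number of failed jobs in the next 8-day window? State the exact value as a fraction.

Total count: 18 + 21 + 21 + 12 + 22 + 18 + 20 + 12 + 15 = 159.
Total exposure: 9 days.
By Gamma–Poisson conjugacy, the posterior is Gamma(α + Σx, β + Σt) = Gamma(4 + 159, 18 + 9) = Gamma(163, 27).
The posterior predictive for a window of length T is Negative Binomial with variance T·α'·(β'+T)/β'² = 8·163·35/729 = 45640/729.

45640/729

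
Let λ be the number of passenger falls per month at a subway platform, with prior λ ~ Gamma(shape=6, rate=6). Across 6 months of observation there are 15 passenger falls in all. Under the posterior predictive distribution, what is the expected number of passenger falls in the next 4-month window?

7

Total count 15 over total exposure 6 months.
Conjugate update: add total count to the shape and total exposure to the rate, giving Gamma(21, 12).
Predictive mean over a 4-month window = T·E[λ|data] = 4·21/12 = 7.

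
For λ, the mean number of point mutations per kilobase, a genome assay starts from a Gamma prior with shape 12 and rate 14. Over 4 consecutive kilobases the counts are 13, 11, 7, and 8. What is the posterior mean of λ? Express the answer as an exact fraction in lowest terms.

Total count: 13 + 11 + 7 + 8 = 39.
Total exposure: 4 kilobases.
By Gamma–Poisson conjugacy, the posterior is Gamma(α + Σx, β + Σt) = Gamma(12 + 39, 14 + 4) = Gamma(51, 18).
Posterior mean = α'/β' = 51/18 = 17/6.

17/6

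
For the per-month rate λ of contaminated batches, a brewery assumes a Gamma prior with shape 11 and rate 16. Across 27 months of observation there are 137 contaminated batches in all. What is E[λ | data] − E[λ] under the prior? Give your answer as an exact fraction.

Total count 137 over total exposure 27 months.
Conjugate update: add total count to the shape and total exposure to the rate, giving Gamma(148, 43).
Posterior mean = 148/43 = 148/43; prior mean = 11/16 = 11/16. Difference = 148/43 − 11/16 = 1895/688.

1895/688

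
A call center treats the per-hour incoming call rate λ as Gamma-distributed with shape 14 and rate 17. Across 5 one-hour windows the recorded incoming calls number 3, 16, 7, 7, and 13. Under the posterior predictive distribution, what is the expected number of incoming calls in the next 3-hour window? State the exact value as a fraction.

Total count: 3 + 16 + 7 + 7 + 13 = 46.
Total exposure: 5 hours.
Posterior: α' = 14 + 46 = 60, β' = 17 + 5 = 22.
Predictive mean over a 3-hour window = T·E[λ|data] = 3·60/22 = 90/11.

90/11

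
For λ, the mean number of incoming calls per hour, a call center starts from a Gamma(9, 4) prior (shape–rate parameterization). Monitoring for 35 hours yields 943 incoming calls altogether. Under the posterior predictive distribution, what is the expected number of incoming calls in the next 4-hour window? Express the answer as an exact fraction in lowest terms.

3808/39

Total count 943 over total exposure 35 hours.
The Gamma prior is conjugate for the Poisson rate, so λ | data ~ Gamma(9+943, 4+35) = Gamma(952, 39).
Predictive mean over a 4-hour window = T·E[λ|data] = 4·952/39 = 3808/39.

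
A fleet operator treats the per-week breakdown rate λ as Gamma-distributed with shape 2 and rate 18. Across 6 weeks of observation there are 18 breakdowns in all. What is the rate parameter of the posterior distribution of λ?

Total count 18 over total exposure 6 weeks.
Gamma(α, β) with Poisson data over total exposure Σt gives posterior Gamma(α+Σx, β+Σt) = Gamma(20, 24).

24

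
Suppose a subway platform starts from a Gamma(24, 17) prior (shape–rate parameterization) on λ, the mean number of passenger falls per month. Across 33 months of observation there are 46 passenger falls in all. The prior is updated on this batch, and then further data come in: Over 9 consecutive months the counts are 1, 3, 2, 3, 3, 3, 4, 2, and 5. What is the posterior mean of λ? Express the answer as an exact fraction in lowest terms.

Total count 46 over total exposure 33 months.
After the first batch: Gamma(24 + 46, 17 + 33) = Gamma(70, 50).
Total count: 1 + 3 + 2 + 3 + 3 + 3 + 4 + 2 + 5 = 26.
Total exposure: 9 months.
After the second batch: Gamma(70 + 26, 50 + 9) = Gamma(96, 59).
Posterior mean = α'/β' = 96/59.

96/59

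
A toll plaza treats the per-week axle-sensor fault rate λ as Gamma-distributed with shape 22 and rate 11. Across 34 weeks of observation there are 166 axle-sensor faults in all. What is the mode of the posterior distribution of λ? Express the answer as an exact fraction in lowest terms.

Total count 166 over total exposure 34 weeks.
Posterior: α' = 22 + 166 = 188, β' = 11 + 34 = 45.
Posterior mode = (α'−1)/β' = 187/45.

187/45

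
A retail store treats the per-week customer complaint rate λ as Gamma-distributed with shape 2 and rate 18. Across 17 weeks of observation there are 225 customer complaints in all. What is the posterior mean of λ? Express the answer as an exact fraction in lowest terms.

227/35

Total count 225 over total exposure 17 weeks.
Conjugate update: add total count to the shape and total exposure to the rate, giving Gamma(227, 35).
Posterior mean = α'/β' = 227/35.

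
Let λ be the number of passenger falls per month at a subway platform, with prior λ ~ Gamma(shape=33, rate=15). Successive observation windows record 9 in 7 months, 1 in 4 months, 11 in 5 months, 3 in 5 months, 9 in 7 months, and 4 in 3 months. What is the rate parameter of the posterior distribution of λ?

Total count: 9 + 1 + 11 + 3 + 9 + 4 = 37.
Total exposure: 7 + 4 + 5 + 5 + 7 + 3 = 31 months.
Conjugate update: add total count to the shape and total exposure to the rate, giving Gamma(70, 46).

46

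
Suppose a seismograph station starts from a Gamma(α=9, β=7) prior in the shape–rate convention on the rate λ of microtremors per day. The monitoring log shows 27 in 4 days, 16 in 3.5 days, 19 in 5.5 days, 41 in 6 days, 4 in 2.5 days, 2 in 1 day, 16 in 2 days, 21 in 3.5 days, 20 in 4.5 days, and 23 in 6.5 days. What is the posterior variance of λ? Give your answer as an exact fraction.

Total count: 27 + 16 + 19 + 41 + 4 + 2 + 16 + 21 + 20 + 23 = 189.
Total exposure: 4 + 3.5 + 5.5 + 6 + 2.5 + 1 + 2 + 3.5 + 4.5 + 6.5 = 39 days.
Gamma(α, β) with Poisson data over total exposure Σt gives posterior Gamma(α+Σx, β+Σt) = Gamma(198, 46).
Posterior variance = α'/β'² = 198/2116 = 99/1058.

99/1058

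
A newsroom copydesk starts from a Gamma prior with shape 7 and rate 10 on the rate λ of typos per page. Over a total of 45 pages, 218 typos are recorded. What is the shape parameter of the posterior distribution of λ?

225

Total count 218 over total exposure 45 pages.
Conjugate update: add total count to the shape and total exposure to the rate, giving Gamma(225, 55).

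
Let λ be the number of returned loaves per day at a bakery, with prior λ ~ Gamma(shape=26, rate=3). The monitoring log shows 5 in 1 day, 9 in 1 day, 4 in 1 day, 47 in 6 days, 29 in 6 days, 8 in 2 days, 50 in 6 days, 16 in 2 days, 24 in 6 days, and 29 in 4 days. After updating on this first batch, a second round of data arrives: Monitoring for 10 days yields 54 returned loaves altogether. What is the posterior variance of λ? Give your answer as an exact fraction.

Total count: 5 + 9 + 4 + 47 + 29 + 8 + 50 + 16 + 24 + 29 = 221.
Total exposure: 1 + 1 + 1 + 6 + 6 + 2 + 6 + 2 + 6 + 4 = 35 days.
After the first batch: Gamma(26 + 221, 3 + 35) = Gamma(247, 38).
Total count 54 over total exposure 10 days.
After the second batch: Gamma(247 + 54, 38 + 10) = Gamma(301, 48).
Posterior variance = α'/β'² = 301/2304.

301/2304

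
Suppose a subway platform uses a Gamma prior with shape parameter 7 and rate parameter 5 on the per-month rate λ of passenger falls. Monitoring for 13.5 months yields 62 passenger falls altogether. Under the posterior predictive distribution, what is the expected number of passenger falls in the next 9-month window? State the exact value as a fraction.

Total count 62 over total exposure 13.5 months.
Conjugate update: add total count to the shape and total exposure to the rate, giving Gamma(69, 37/2).
Predictive mean over a 9-month window = T·E[λ|data] = 9·69/(37/2) = 1242/37.

1242/37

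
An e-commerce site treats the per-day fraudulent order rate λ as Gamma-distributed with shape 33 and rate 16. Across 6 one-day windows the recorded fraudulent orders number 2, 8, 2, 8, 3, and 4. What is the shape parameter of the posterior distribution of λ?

60

Total count: 2 + 8 + 2 + 8 + 3 + 4 = 27.
Total exposure: 6 days.
Gamma(α, β) with Poisson data over total exposure Σt gives posterior Gamma(α+Σx, β+Σt) = Gamma(60, 22).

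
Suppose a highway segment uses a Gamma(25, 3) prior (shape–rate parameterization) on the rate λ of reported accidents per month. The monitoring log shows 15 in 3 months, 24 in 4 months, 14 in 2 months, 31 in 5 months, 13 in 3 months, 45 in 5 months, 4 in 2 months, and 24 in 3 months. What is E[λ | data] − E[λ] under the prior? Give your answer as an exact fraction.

Total count: 15 + 24 + 14 + 31 + 13 + 45 + 4 + 24 = 170.
Total exposure: 3 + 4 + 2 + 5 + 3 + 5 + 2 + 3 = 27 months.
Gamma(α, β) with Poisson data over total exposure Σt gives posterior Gamma(α+Σx, β+Σt) = Gamma(195, 30).
Posterior mean = 195/30 = 13/2; prior mean = 25/3 = 25/3. Difference = 13/2 − 25/3 = -11/6.

-11/6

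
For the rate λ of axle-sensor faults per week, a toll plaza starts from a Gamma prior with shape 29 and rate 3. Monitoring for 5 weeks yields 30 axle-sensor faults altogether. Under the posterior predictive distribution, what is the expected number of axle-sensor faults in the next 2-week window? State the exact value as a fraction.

Total count 30 over total exposure 5 weeks.
The Gamma prior is conjugate for the Poisson rate, so λ | data ~ Gamma(29+30, 3+5) = Gamma(59, 8).
Predictive mean over a 2-week window = T·E[λ|data] = 2·59/8 = 59/4.

59/4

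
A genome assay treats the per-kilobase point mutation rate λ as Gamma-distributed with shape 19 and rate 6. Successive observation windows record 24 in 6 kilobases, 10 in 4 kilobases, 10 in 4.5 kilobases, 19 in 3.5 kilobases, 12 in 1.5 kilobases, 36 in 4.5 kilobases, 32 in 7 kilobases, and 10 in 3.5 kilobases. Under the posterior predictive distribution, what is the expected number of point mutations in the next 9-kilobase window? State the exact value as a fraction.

344/9

Total count: 24 + 10 + 10 + 19 + 12 + 36 + 32 + 10 = 153.
Total exposure: 6 + 4 + 4.5 + 3.5 + 1.5 + 4.5 + 7 + 3.5 = 34.5 kilobases.
Gamma(α, β) with Poisson data over total exposure Σt gives posterior Gamma(α+Σx, β+Σt) = Gamma(172, 81/2).
Predictive mean over a 9-kilobase window = T·E[λ|data] = 9·172/(81/2) = 344/9.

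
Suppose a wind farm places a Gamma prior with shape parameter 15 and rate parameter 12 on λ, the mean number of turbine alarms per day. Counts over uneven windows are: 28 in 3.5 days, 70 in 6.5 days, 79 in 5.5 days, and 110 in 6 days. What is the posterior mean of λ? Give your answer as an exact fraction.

604/67

Total count: 28 + 70 + 79 + 110 = 287.
Total exposure: 3.5 + 6.5 + 5.5 + 6 = 21.5 days.
Gamma(α, β) with Poisson data over total exposure Σt gives posterior Gamma(α+Σx, β+Σt) = Gamma(302, 67/2).
Posterior mean = α'/β' = 302/(67/2) = 604/67.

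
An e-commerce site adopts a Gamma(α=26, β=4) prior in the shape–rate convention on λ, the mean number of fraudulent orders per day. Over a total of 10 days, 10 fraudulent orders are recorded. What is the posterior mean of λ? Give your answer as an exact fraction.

18/7

Total count 10 over total exposure 10 days.
Posterior: α' = 26 + 10 = 36, β' = 4 + 10 = 14.
Posterior mean = α'/β' = 36/14 = 18/7.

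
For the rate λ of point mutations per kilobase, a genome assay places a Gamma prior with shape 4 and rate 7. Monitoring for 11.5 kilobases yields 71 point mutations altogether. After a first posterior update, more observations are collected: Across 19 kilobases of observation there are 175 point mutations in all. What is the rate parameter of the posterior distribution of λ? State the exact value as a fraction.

Total count 71 over total exposure 11.5 kilobases.
After the first batch: Gamma(4 + 71, 7 + 11.5) = Gamma(75, 37/2).
Total count 175 over total exposure 19 kilobases.
After the second batch: Gamma(75 + 175, 37/2 + 19) = Gamma(250, 75/2).

75/2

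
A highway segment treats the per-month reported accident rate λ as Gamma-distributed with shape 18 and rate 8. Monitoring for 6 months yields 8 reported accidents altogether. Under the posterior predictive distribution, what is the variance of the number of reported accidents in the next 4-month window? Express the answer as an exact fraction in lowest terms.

Total count 8 over total exposure 6 months.
Posterior: α' = 18 + 8 = 26, β' = 8 + 6 = 14.
The posterior predictive for a window of length T is Negative Binomial with variance T·α'·(β'+T)/β'² = 4·26·18/196 = 468/49.

468/49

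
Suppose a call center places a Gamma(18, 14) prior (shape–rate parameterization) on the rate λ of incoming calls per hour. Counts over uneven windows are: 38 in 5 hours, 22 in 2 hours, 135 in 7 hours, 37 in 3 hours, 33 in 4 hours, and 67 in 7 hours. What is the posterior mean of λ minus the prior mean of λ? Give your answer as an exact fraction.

Total count: 38 + 22 + 135 + 37 + 33 + 67 = 332.
Total exposure: 5 + 2 + 7 + 3 + 4 + 7 = 28 hours.
The Gamma prior is conjugate for the Poisson rate, so λ | data ~ Gamma(18+332, 14+28) = Gamma(350, 42).
Posterior mean = 350/42 = 25/3; prior mean = 18/14 = 9/7. Difference = 25/3 − 9/7 = 148/21.

148/21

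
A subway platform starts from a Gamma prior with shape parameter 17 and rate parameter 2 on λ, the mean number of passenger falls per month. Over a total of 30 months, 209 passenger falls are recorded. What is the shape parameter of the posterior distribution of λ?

Total count 209 over total exposure 30 months.
By Gamma–Poisson conjugacy, the posterior is Gamma(α + Σx, β + Σt) = Gamma(17 + 209, 2 + 30) = Gamma(226, 32).

226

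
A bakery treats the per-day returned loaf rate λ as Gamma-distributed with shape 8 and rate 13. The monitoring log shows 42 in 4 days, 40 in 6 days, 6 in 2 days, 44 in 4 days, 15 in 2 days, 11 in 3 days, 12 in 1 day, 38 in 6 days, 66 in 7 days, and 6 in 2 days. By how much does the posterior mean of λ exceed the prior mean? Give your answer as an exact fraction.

Total count: 42 + 40 + 6 + 44 + 15 + 11 + 12 + 38 + 66 + 6 = 280.
Total exposure: 4 + 6 + 2 + 4 + 2 + 3 + 1 + 6 + 7 + 2 = 37 days.
Gamma(α, β) with Poisson data over total exposure Σt gives posterior Gamma(α+Σx, β+Σt) = Gamma(288, 50).
Posterior mean = 288/50 = 144/25; prior mean = 8/13 = 8/13. Difference = 144/25 − 8/13 = 1672/325.

1672/325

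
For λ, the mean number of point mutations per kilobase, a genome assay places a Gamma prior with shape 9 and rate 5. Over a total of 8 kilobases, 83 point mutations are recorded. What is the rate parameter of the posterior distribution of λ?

Total count 83 over total exposure 8 kilobases.
By Gamma–Poisson conjugacy, the posterior is Gamma(α + Σx, β + Σt) = Gamma(9 + 83, 5 + 8) = Gamma(92, 13).

13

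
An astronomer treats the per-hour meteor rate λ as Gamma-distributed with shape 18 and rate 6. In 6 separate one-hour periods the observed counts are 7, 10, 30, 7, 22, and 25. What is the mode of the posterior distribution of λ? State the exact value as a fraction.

Total count: 7 + 10 + 30 + 7 + 22 + 25 = 101.
Total exposure: 6 hours.
Conjugate update: add total count to the shape and total exposure to the rate, giving Gamma(119, 12).
Posterior mode = (α'−1)/β' = 118/12 = 59/6.

59/6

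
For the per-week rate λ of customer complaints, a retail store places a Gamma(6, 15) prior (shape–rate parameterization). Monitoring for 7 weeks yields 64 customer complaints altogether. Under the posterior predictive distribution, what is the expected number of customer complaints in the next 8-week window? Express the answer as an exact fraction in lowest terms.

280/11

Total count 64 over total exposure 7 weeks.
Posterior: α' = 6 + 64 = 70, β' = 15 + 7 = 22.
Predictive mean over an 8-week window = T·E[λ|data] = 8·70/22 = 280/11.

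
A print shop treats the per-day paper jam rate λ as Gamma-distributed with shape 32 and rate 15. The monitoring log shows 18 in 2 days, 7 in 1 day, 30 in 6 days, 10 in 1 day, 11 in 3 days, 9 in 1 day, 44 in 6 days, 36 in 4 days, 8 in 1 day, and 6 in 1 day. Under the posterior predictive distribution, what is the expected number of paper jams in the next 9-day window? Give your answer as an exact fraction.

1899/41

Total count: 18 + 7 + 30 + 10 + 11 + 9 + 44 + 36 + 8 + 6 = 179.
Total exposure: 2 + 1 + 6 + 1 + 3 + 1 + 6 + 4 + 1 + 1 = 26 days.
Conjugate update: add total count to the shape and total exposure to the rate, giving Gamma(211, 41).
Predictive mean over a 9-day window = T·E[λ|data] = 9·211/41 = 1899/41.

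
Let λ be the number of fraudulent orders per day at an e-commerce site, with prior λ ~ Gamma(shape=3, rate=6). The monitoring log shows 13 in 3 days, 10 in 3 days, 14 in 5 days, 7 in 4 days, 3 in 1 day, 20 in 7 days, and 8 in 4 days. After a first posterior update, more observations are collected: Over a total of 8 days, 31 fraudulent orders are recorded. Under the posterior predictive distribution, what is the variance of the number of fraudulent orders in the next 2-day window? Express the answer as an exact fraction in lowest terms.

9374/1681

Total count: 13 + 10 + 14 + 7 + 3 + 20 + 8 = 75.
Total exposure: 3 + 3 + 5 + 4 + 1 + 7 + 4 = 27 days.
After the first batch: Gamma(3 + 75, 6 + 27) = Gamma(78, 33).
Total count 31 over total exposure 8 days.
After the second batch: Gamma(78 + 31, 33 + 8) = Gamma(109, 41).
The posterior predictive for a window of length T is Negative Binomial with variance T·α'·(β'+T)/β'² = 2·109·43/1681 = 9374/1681.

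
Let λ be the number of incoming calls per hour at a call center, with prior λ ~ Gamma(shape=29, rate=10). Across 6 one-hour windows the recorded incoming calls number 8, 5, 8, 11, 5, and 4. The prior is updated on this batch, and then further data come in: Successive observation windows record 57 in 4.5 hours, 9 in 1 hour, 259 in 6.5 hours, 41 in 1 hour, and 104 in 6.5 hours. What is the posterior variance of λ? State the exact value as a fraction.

2160/5041

Total count: 8 + 5 + 8 + 11 + 5 + 4 = 41.
Total exposure: 6 hours.
After the first batch: Gamma(29 + 41, 10 + 6) = Gamma(70, 16).
Total count: 57 + 9 + 259 + 41 + 104 = 470.
Total exposure: 4.5 + 1 + 6.5 + 1 + 6.5 = 19.5 hours.
After the second batch: Gamma(70 + 470, 16 + 19.5) = Gamma(540, 71/2).
Posterior variance = α'/β'² = 540/(5041/4) = 2160/5041.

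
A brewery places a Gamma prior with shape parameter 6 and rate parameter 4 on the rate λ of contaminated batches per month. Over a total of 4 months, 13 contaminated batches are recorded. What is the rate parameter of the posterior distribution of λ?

Total count 13 over total exposure 4 months.
Gamma(α, β) with Poisson data over total exposure Σt gives posterior Gamma(α+Σx, β+Σt) = Gamma(19, 8).

8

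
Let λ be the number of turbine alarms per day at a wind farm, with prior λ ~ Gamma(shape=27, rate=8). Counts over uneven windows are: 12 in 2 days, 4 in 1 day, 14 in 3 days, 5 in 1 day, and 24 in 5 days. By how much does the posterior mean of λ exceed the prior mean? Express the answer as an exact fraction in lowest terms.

37/40

Total count: 12 + 4 + 14 + 5 + 24 = 59.
Total exposure: 2 + 1 + 3 + 1 + 5 = 12 days.
The Gamma prior is conjugate for the Poisson rate, so λ | data ~ Gamma(27+59, 8+12) = Gamma(86, 20).
Posterior mean = 86/20 = 43/10; prior mean = 27/8 = 27/8. Difference = 43/10 − 27/8 = 37/40.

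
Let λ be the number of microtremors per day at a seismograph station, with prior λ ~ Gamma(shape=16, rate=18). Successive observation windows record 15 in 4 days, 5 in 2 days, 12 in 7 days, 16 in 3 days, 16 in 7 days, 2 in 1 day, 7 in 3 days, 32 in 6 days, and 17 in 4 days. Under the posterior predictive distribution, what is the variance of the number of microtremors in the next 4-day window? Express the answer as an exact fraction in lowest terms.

Total count: 15 + 5 + 12 + 16 + 16 + 2 + 7 + 32 + 17 = 122.
Total exposure: 4 + 2 + 7 + 3 + 7 + 1 + 3 + 6 + 4 = 37 days.
The Gamma prior is conjugate for the Poisson rate, so λ | data ~ Gamma(16+122, 18+37) = Gamma(138, 55).
The posterior predictive for a window of length T is Negative Binomial with variance T·α'·(β'+T)/β'² = 4·138·59/3025 = 32568/3025.

32568/3025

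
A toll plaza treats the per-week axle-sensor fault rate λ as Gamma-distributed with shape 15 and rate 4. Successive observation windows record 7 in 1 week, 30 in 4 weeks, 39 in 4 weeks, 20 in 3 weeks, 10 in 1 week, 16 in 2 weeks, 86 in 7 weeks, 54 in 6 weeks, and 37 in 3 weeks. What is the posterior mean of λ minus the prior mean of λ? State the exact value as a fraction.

731/140

Total count: 7 + 30 + 39 + 20 + 10 + 16 + 86 + 54 + 37 = 299.
Total exposure: 1 + 4 + 4 + 3 + 1 + 2 + 7 + 6 + 3 = 31 weeks.
By Gamma–Poisson conjugacy, the posterior is Gamma(α + Σx, β + Σt) = Gamma(15 + 299, 4 + 31) = Gamma(314, 35).
Posterior mean = 314/35 = 314/35; prior mean = 15/4 = 15/4. Difference = 314/35 − 15/4 = 731/140.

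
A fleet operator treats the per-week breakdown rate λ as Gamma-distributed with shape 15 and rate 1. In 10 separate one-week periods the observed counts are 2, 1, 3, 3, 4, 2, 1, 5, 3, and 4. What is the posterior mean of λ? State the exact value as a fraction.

43/11

Total count: 2 + 1 + 3 + 3 + 4 + 2 + 1 + 5 + 3 + 4 = 28.
Total exposure: 10 weeks.
Posterior: α' = 15 + 28 = 43, β' = 1 + 10 = 11.
Posterior mean = α'/β' = 43/11.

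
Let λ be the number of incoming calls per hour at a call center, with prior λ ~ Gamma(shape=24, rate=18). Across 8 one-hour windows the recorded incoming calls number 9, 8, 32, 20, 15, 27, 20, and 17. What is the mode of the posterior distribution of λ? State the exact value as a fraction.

Total count: 9 + 8 + 32 + 20 + 15 + 27 + 20 + 17 = 148.
Total exposure: 8 hours.
Gamma(α, β) with Poisson data over total exposure Σt gives posterior Gamma(α+Σx, β+Σt) = Gamma(172, 26).
Posterior mode = (α'−1)/β' = 171/26.

171/26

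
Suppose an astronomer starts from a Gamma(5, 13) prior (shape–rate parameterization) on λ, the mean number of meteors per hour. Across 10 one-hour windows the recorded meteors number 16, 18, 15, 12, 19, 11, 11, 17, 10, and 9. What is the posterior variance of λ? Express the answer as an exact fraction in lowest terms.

Total count: 16 + 18 + 15 + 12 + 19 + 11 + 11 + 17 + 10 + 9 = 138.
Total exposure: 10 hours.
Gamma(α, β) with Poisson data over total exposure Σt gives posterior Gamma(α+Σx, β+Σt) = Gamma(143, 23).
Posterior variance = α'/β'² = 143/529.

143/529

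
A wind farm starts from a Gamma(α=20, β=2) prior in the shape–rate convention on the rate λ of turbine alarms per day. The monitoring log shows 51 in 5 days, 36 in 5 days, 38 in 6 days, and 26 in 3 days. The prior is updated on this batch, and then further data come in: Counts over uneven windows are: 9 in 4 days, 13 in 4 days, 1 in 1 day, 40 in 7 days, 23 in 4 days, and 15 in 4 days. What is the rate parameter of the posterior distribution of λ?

Total count: 51 + 36 + 38 + 26 = 151.
Total exposure: 5 + 5 + 6 + 3 = 19 days.
After the first batch: Gamma(20 + 151, 2 + 19) = Gamma(171, 21).
Total count: 9 + 13 + 1 + 40 + 23 + 15 = 101.
Total exposure: 4 + 4 + 1 + 7 + 4 + 4 = 24 days.
After the second batch: Gamma(171 + 101, 21 + 24) = Gamma(272, 45).

45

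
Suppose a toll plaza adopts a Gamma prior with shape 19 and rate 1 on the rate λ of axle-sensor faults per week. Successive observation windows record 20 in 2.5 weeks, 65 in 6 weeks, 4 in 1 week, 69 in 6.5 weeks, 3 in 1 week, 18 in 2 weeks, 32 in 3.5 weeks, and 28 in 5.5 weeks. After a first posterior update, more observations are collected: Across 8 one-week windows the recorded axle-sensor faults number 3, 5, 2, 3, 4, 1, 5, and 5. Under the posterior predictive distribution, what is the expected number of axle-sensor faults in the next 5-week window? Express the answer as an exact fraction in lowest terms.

Total count: 20 + 65 + 4 + 69 + 3 + 18 + 32 + 28 = 239.
Total exposure: 2.5 + 6 + 1 + 6.5 + 1 + 2 + 3.5 + 5.5 = 28 weeks.
After the first batch: Gamma(19 + 239, 1 + 28) = Gamma(258, 29).
Total count: 3 + 5 + 2 + 3 + 4 + 1 + 5 + 5 = 28.
Total exposure: 8 weeks.
After the second batch: Gamma(258 + 28, 29 + 8) = Gamma(286, 37).
Predictive mean over a 5-week window = T·E[λ|data] = 5·286/37 = 1430/37.

1430/37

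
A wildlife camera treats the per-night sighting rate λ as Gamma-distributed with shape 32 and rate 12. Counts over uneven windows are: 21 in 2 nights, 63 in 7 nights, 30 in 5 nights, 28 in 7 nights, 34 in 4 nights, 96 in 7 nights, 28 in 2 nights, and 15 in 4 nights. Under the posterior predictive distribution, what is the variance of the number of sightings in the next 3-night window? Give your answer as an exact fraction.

Total count: 21 + 63 + 30 + 28 + 34 + 96 + 28 + 15 = 315.
Total exposure: 2 + 7 + 5 + 7 + 4 + 7 + 2 + 4 = 38 nights.
Posterior: α' = 32 + 315 = 347, β' = 12 + 38 = 50.
The posterior predictive for a window of length T is Negative Binomial with variance T·α'·(β'+T)/β'² = 3·347·53/2500 = 55173/2500.

55173/2500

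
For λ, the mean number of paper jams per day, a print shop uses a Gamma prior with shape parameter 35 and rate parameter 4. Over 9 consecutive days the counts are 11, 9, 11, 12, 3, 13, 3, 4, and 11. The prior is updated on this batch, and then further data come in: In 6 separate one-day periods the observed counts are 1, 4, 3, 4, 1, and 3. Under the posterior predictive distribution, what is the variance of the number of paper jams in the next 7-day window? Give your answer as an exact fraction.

23296/361

Total count: 11 + 9 + 11 + 12 + 3 + 13 + 3 + 4 + 11 = 77.
Total exposure: 9 days.
After the first batch: Gamma(35 + 77, 4 + 9) = Gamma(112, 13).
Total count: 1 + 4 + 3 + 4 + 1 + 3 = 16.
Total exposure: 6 days.
After the second batch: Gamma(112 + 16, 13 + 6) = Gamma(128, 19).
The posterior predictive for a window of length T is Negative Binomial with variance T·α'·(β'+T)/β'² = 7·128·26/361 = 23296/361.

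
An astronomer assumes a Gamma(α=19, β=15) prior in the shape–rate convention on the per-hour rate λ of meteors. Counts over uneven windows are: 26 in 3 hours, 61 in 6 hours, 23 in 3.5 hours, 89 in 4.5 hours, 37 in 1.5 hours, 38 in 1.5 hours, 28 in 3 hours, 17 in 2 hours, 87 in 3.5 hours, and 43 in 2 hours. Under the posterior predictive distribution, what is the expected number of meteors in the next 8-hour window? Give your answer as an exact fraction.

Total count: 26 + 61 + 23 + 89 + 37 + 38 + 28 + 17 + 87 + 43 = 449.
Total exposure: 3 + 6 + 3.5 + 4.5 + 1.5 + 1.5 + 3 + 2 + 3.5 + 2 = 30.5 hours.
By Gamma–Poisson conjugacy, the posterior is Gamma(α + Σx, β + Σt) = Gamma(19 + 449, 15 + 30.5) = Gamma(468, 91/2).
Predictive mean over an 8-hour window = T·E[λ|data] = 8·468/(91/2) = 576/7.

576/7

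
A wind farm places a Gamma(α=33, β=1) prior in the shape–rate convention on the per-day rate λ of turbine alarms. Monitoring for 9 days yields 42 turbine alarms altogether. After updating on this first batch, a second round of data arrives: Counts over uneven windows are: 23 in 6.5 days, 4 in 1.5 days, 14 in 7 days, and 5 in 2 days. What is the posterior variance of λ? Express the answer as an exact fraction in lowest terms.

121/729

Total count 42 over total exposure 9 days.
After the first batch: Gamma(33 + 42, 1 + 9) = Gamma(75, 10).
Total count: 23 + 4 + 14 + 5 = 46.
Total exposure: 6.5 + 1.5 + 7 + 2 = 17 days.
After the second batch: Gamma(75 + 46, 10 + 17) = Gamma(121, 27).
Posterior variance = α'/β'² = 121/729.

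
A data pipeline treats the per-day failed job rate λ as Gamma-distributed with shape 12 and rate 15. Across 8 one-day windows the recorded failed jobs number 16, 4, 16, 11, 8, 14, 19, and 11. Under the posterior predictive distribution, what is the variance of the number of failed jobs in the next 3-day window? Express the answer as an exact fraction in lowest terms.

8658/529

Total count: 16 + 4 + 16 + 11 + 8 + 14 + 19 + 11 = 99.
Total exposure: 8 days.
By Gamma–Poisson conjugacy, the posterior is Gamma(α + Σx, β + Σt) = Gamma(12 + 99, 15 + 8) = Gamma(111, 23).
The posterior predictive for a window of length T is Negative Binomial with variance T·α'·(β'+T)/β'² = 3·111·26/529 = 8658/529.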